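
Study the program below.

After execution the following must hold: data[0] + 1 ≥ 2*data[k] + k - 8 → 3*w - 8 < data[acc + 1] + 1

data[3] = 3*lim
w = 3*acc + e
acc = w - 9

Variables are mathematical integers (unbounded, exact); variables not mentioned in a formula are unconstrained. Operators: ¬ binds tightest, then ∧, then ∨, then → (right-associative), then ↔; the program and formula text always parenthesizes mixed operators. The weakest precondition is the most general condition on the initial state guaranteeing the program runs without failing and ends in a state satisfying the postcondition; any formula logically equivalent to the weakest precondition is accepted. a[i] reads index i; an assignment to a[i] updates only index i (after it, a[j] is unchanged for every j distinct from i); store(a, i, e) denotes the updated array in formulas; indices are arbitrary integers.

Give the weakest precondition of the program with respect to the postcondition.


Working backward. After the program, the postcondition data[0] + 1 ≥ 2*data[k] + k - 8 → 3*w - 8 < data[acc + 1] + 1 must hold; in canonical form it is data[0] ≥ 2*data[k] + k - 9 → 3*w < data[acc + 1] + 9.
Before acc := w - 9: data[0] ≥ 2*data[k] + k - 9 → 3*w < data[w - 8] + 9
Before w := 3*acc + e: data[0] ≥ 2*data[k] + k - 9 → 9*acc + 3*e < data[3*acc + e - 8] + 9
Before data[3] := 3*lim: data[0] ≥ 2*store(data, 3, 3*lim)[k] + k - 9 → 9*acc + 3*e < store(data, 3, 3*lim)[3*acc + e - 8] + 9
Answer: WP = data[0] ≥ 2*store(data, 3, 3*lim)[k] + k - 9 → 9*acc + 3*e < store(data, 3, 3*lim)[3*acc + e - 8] + 9


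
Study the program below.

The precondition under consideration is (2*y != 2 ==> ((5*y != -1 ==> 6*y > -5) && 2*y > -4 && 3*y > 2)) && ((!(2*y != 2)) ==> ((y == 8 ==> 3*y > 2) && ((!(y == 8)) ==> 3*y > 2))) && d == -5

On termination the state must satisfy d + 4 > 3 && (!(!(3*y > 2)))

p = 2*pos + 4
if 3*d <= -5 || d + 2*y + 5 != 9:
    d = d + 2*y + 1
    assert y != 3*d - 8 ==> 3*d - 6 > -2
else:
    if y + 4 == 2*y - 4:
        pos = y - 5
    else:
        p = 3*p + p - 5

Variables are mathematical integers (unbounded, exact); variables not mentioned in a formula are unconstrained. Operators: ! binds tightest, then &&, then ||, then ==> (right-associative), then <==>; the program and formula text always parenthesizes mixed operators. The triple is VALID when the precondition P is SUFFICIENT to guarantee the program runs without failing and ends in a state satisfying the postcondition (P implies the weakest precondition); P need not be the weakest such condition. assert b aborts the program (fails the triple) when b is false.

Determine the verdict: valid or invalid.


Working backward. After the program, the postcondition d + 4 > 3 && (!(!(3*y > 2))) must hold; in canonical form it is d > -1 && 3*y > 2.
Then branch requires (3*d + 5*y != 5 ==> 3*d + 6*y > 1) && d + 2*y > -2 && 3*y > 2; else branch requires (y == 8 ==> (d > -1 && 3*y > 2)) && ((!(y == 8)) ==> (d > -1 && 3*y > 2)).
Before the if: ((3*d <= -5 || d + 2*y != 4) ==> ((3*d + 5*y != 5 ==> 3*d + 6*y > 1) && d + 2*y > -2 && 3*y > 2)) && ((!(3*d <= -5 || d + 2*y != 4)) ==> ((y == 8 ==> (d > -1 && 3*y > 2)) && ((!(y == 8)) ==> (d > -1 && 3*y > 2))))
Before p := 2*pos + 4: ((3*d <= -5 || d + 2*y != 4) ==> ((3*d + 5*y != 5 ==> 3*d + 6*y > 1) && d + 2*y > -2 && 3*y > 2)) && ((!(3*d <= -5 || d + 2*y != 4)) ==> ((y == 8 ==> (d > -1 && 3*y > 2)) && ((!(y == 8)) ==> (d > -1 && 3*y > 2))))
The weakest precondition is ((3*d <= -5 || d + 2*y != 4) ==> ((3*d + 5*y != 5 ==> 3*d + 6*y > 1) && d + 2*y > -2 && 3*y > 2)) && ((!(3*d <= -5 || d + 2*y != 4)) ==> ((y == 8 ==> (d > -1 && 3*y > 2)) && ((!(y == 8)) ==> (d > -1 && 3*y > 2)))).
Check whether (2*y != 2 ==> ((5*y != -1 ==> 6*y > -5) && 2*y > -4 && 3*y > 2)) && ((!(2*y != 2)) ==> ((y == 8 ==> 3*y > 2) && ((!(y == 8)) ==> 3*y > 2))) && d == -5 implies it.
Countermodel: at the initial state d = -5, y = 2, the precondition holds but the weakest precondition fails.
Answer: invalid


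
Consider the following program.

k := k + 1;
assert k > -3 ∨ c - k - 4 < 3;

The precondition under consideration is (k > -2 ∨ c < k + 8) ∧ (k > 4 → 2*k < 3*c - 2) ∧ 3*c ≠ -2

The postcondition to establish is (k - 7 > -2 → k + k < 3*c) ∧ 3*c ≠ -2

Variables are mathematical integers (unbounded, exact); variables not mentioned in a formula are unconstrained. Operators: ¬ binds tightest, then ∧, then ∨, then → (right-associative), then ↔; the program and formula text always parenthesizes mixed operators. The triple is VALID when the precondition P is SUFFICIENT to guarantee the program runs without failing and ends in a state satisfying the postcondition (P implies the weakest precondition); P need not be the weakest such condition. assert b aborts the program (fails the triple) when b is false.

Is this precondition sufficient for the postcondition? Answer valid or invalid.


Working backward. After the program, the postcondition (k - 7 > -2 → k + k < 3*c) ∧ 3*c ≠ -2 must hold; in canonical form it is (k > 5 → 2*k < 3*c) ∧ 3*c ≠ -2.
Before assert k > -3 ∨ c - k - 4 < 3: (k > -3 ∨ c < k + 7) ∧ (k > 5 → 2*k < 3*c) ∧ 3*c ≠ -2
Before k := k + 1: (k > -4 ∨ c < k + 8) ∧ (k > 4 → 2*k < 3*c - 2) ∧ 3*c ≠ -2
The weakest precondition is (k > -4 ∨ c < k + 8) ∧ (k > 4 → 2*k < 3*c - 2) ∧ 3*c ≠ -2.
Check whether (k > -2 ∨ c < k + 8) ∧ (k > 4 → 2*k < 3*c - 2) ∧ 3*c ≠ -2 implies it.
Every state satisfying the precondition satisfies the weakest precondition: the implication holds.
Answer: valid


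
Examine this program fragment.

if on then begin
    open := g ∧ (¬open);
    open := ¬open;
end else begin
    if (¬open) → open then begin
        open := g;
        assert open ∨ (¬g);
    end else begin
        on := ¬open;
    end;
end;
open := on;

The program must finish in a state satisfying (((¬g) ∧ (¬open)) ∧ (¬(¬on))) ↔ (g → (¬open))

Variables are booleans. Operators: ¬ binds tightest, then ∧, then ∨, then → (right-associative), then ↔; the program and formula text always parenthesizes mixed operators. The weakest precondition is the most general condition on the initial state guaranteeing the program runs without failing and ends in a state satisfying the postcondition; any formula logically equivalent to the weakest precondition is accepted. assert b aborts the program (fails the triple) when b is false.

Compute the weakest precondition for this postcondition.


Working backward. After the program, the postcondition (((¬g) ∧ (¬open)) ∧ (¬(¬on))) ↔ (g → (¬open)) must hold; in canonical form it is ((¬g) ∧ (¬open) ∧ on) ↔ (g → (¬open)).
Before open := on: ¬(g → (¬on))
Then branch requires ¬(g → (¬on)); else branch requires (((¬open) → open) → (¬(g → (¬on)))) ∧ ((¬((¬open) → open)) → (¬(g → open))).
Before the if: (on → (¬(g → (¬on)))) ∧ ((¬on) → ((((¬open) → open) → (¬(g → (¬on)))) ∧ ((¬((¬open) → open)) → (¬(g → open)))))
Answer: WP = (on → (¬(g → (¬on)))) ∧ ((¬on) → ((((¬open) → open) → (¬(g → (¬on)))) ∧ ((¬((¬open) → open)) → (¬(g → open)))))


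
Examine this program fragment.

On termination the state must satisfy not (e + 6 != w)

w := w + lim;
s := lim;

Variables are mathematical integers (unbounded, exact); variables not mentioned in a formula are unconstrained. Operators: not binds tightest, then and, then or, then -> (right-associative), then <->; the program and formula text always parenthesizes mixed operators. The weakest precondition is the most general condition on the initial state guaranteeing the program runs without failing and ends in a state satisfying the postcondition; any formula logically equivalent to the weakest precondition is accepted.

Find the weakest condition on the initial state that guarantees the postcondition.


Working backward. After the program, the postcondition not (e + 6 != w) must hold; in canonical form it is not (e != w - 6).
Before s := lim: not (e != w - 6)
Before w := w + lim: not (e != lim + w - 6)
Answer: WP = not (e != lim + w - 6)


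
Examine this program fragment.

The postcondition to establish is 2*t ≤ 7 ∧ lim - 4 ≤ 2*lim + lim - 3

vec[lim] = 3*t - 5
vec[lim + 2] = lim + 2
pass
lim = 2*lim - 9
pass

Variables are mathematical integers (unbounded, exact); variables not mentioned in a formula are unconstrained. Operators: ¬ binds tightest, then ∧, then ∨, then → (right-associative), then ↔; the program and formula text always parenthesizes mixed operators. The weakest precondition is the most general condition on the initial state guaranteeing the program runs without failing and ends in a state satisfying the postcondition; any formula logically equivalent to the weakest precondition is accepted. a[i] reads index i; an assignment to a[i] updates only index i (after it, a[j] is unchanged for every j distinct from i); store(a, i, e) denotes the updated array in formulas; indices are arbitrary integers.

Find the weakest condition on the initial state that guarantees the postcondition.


Working backward. After the program, the postcondition 2*t ≤ 7 ∧ lim - 4 ≤ 2*lim + lim - 3 must hold; in canonical form it is 2*t ≤ 7 ∧ 2*lim ≥ -1.
Before skip: 2*t ≤ 7 ∧ 2*lim ≥ -1
Before lim := 2*lim - 9: 2*t ≤ 7 ∧ 4*lim ≥ 17
Before skip: 2*t ≤ 7 ∧ 4*lim ≥ 17
Before vec[lim + 2] := lim + 2: 2*t ≤ 7 ∧ 4*lim ≥ 17
Before vec[lim] := 3*t - 5: 2*t ≤ 7 ∧ 4*lim ≥ 17
Answer: WP = 2*t ≤ 7 ∧ 4*lim ≥ 17


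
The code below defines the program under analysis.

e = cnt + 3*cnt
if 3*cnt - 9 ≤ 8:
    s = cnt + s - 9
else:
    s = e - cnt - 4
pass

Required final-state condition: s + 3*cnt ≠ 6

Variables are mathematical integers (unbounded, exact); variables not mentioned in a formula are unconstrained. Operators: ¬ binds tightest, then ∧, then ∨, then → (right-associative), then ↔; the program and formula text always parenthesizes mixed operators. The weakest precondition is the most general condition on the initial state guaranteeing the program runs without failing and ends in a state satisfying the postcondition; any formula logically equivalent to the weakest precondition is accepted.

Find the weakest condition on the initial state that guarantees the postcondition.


Working backward. After the program, the postcondition s + 3*cnt ≠ 6 must hold; in canonical form it is 3*cnt + s ≠ 6.
Before skip: 3*cnt + s ≠ 6
Then branch requires 4*cnt + s ≠ 15; else branch requires 2*cnt + e ≠ 10.
Before the if: (3*cnt ≤ 17 → 4*cnt + s ≠ 15) ∧ ((¬(3*cnt ≤ 17)) → 2*cnt + e ≠ 10)
Before e := cnt + 3*cnt: (3*cnt ≤ 17 → 4*cnt + s ≠ 15) ∧ ((¬(3*cnt ≤ 17)) → 6*cnt ≠ 10)
Answer: WP = (3*cnt ≤ 17 → 4*cnt + s ≠ 15) ∧ ((¬(3*cnt ≤ 17)) → 6*cnt ≠ 10)


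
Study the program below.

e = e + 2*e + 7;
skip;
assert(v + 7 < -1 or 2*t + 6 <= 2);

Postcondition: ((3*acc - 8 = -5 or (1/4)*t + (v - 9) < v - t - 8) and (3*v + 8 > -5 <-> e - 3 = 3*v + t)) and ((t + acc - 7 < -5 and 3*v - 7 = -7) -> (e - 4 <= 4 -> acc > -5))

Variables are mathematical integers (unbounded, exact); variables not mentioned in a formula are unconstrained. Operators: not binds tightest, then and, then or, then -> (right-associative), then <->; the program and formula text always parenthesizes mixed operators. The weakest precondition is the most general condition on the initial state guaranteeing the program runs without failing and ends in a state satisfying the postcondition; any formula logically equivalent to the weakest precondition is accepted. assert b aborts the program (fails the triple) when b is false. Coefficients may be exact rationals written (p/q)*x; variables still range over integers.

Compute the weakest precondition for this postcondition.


Working backward. After the program, the postcondition ((3*acc - 8 = -5 or (1/4)*t + (v - 9) < v - t - 8) and (3*v + 8 > -5 <-> e - 3 = 3*v + t)) and ((t + acc - 7 < -5 and 3*v - 7 = -7) -> (e - 4 <= 4 -> acc > -5)) must hold; in canonical form it is (3*acc = 3 or (5/4)*t < 1) and (3*v > -13 <-> e = t + 3*v + 3) and ((acc + t < 2 and 3*v = 0) -> (e <= 8 -> acc > -5)).
Before assert v + 7 < -1 or 2*t + 6 <= 2: (v < -8 or 2*t <= -4) and (3*acc = 3 or (5/4)*t < 1) and (3*v > -13 <-> e = t + 3*v + 3) and ((acc + t < 2 and 3*v = 0) -> (e <= 8 -> acc > -5))
Before skip: (v < -8 or 2*t <= -4) and (3*acc = 3 or (5/4)*t < 1) and (3*v > -13 <-> e = t + 3*v + 3) and ((acc + t < 2 and 3*v = 0) -> (e <= 8 -> acc > -5))
Before e := e + 2*e + 7: (v < -8 or 2*t <= -4) and (3*acc = 3 or (5/4)*t < 1) and (3*v > -13 <-> 3*e = t + 3*v - 4) and ((acc + t < 2 and 3*v = 0) -> (3*e <= 1 -> acc > -5))
Answer: WP = (v < -8 or 2*t <= -4) and (3*acc = 3 or (5/4)*t < 1) and (3*v > -13 <-> 3*e = t + 3*v - 4) and ((acc + t < 2 and 3*v = 0) -> (3*e <= 1 -> acc > -5))


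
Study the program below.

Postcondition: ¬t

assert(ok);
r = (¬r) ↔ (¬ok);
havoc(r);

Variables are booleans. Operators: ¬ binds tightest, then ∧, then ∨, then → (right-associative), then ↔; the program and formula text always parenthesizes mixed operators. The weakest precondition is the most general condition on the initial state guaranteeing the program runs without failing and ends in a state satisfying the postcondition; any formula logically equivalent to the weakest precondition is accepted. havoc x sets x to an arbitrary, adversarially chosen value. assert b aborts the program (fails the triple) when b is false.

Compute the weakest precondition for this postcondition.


Working backward. After the program, ¬t must hold.
Before havoc r: ¬t
Before r := (¬r) ↔ (¬ok): ¬t
Before assert ok: ok ∧ (¬t)
Answer: WP = ok ∧ (¬t)


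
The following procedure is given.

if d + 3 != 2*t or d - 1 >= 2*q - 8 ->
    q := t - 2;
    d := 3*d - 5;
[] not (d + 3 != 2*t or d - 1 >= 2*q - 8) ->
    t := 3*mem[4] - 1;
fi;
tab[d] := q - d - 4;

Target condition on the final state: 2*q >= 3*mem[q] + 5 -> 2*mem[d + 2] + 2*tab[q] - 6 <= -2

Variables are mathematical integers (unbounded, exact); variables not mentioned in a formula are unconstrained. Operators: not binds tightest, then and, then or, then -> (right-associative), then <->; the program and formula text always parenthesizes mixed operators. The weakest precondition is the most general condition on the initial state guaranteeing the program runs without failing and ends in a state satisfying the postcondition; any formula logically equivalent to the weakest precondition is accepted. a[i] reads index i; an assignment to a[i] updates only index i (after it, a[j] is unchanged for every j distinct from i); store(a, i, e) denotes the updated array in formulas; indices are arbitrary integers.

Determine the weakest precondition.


Working backward. After the program, the postcondition 2*q >= 3*mem[q] + 5 -> 2*mem[d + 2] + 2*tab[q] - 6 <= -2 must hold; in canonical form it is 2*q >= 3*mem[q] + 5 -> 2*mem[d + 2] + 2*tab[q] <= 4.
Before tab[d] := q - d - 4: 2*q >= 3*mem[q] + 5 -> 2*mem[d + 2] + 2*store(tab, d, -d + q - 4)[q] <= 4
Then branch requires 2*t >= 3*mem[t - 2] + 9 -> 2*mem[3*d - 3] + 2*store(tab, 3*d - 5, -3*d + t - 1)[t - 2] <= 4; else branch requires 2*q >= 3*mem[q] + 5 -> 2*mem[d + 2] + 2*store(tab, d, -d + q - 4)[q] <= 4.
Before the if: ((d != 2*t - 3 or d >= 2*q - 7) -> (2*t >= 3*mem[t - 2] + 9 -> 2*mem[3*d - 3] + 2*store(tab, 3*d - 5, -3*d + t - 1)[t - 2] <= 4)) and ((not (d != 2*t - 3 or d >= 2*q - 7)) -> (2*q >= 3*mem[q] + 5 -> 2*mem[d + 2] + 2*store(tab, d, -d + q - 4)[q] <= 4))
Answer: WP = ((d != 2*t - 3 or d >= 2*q - 7) -> (2*t >= 3*mem[t - 2] + 9 -> 2*mem[3*d - 3] + 2*store(tab, 3*d - 5, -3*d + t - 1)[t - 2] <= 4)) and ((not (d != 2*t - 3 or d >= 2*q - 7)) -> (2*q >= 3*mem[q] + 5 -> 2*mem[d + 2] + 2*store(tab, d, -d + q - 4)[q] <= 4))


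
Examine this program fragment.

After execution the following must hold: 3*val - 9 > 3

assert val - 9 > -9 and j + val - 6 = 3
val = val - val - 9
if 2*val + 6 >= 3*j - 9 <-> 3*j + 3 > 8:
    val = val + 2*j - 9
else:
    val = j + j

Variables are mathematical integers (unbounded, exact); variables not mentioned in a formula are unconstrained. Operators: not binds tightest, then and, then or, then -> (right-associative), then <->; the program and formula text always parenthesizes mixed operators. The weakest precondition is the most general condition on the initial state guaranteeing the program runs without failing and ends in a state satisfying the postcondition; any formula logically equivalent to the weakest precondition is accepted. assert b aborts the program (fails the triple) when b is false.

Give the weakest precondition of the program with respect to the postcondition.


Working backward. After the program, the postcondition 3*val - 9 > 3 must hold; in canonical form it is 3*val > 12.
Then branch requires 6*j + 3*val > 39; else branch requires 6*j > 12.
Before the if: ((2*val >= 3*j - 15 <-> 3*j > 5) -> 6*j + 3*val > 39) and ((not (2*val >= 3*j - 15 <-> 3*j > 5)) -> 6*j > 12)
Before val := val - val - 9: ((3*j <= -3 <-> 3*j > 5) -> 6*j > 66) and ((not (3*j <= -3 <-> 3*j > 5)) -> 6*j > 12)
Before assert val - 9 > -9 and j + val - 6 = 3: val > 0 and j + val = 9 and ((3*j <= -3 <-> 3*j > 5) -> 6*j > 66) and ((not (3*j <= -3 <-> 3*j > 5)) -> 6*j > 12)
Answer: WP = val > 0 and j + val = 9 and ((3*j <= -3 <-> 3*j > 5) -> 6*j > 66) and ((not (3*j <= -3 <-> 3*j > 5)) -> 6*j > 12)


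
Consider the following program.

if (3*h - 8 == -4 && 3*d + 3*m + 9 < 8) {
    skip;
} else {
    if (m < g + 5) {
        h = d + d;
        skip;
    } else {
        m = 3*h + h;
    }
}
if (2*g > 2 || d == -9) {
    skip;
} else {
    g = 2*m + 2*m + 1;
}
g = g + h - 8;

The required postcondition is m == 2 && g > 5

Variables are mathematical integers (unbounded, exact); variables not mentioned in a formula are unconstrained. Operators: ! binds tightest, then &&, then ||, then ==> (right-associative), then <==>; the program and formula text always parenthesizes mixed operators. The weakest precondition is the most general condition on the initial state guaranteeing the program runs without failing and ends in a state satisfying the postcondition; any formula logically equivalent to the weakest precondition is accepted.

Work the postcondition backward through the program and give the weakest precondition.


Working backward. After the program, m == 2 && g > 5 must hold.
Before g := g + h - 8: m == 2 && g + h > 13
Then branch requires m == 2 && g + h > 13; else branch requires m == 2 && h + 4*m > 12.
Before the if: ((2*g > 2 || d == -9) ==> (m == 2 && g + h > 13)) && ((!(2*g > 2 || d == -9)) ==> (m == 2 && h + 4*m > 12))
Then branch requires ((2*g > 2 || d == -9) ==> (m == 2 && g + h > 13)) && ((!(2*g > 2 || d == -9)) ==> (m == 2 && h + 4*m > 12)); else branch requires (m < g + 5 ==> (((2*g > 2 || d == -9) ==> (m == 2 && 2*d + g > 13)) && ((!(2*g > 2 || d == -9)) ==> (m == 2 && 2*d + 4*m > 12)))) && ((!(m < g + 5)) ==> (((2*g > 2 || d == -9) ==> (4*h == 2 && g + h > 13)) && ((!(2*g > 2 || d == -9)) ==> (4*h == 2 && 17*h > 12)))).
Before the if: ((3*h == 4 && 3*d + 3*m < -1) ==> (((2*g > 2 || d == -9) ==> (m == 2 && g + h > 13)) && ((!(2*g > 2 || d == -9)) ==> (m == 2 && h + 4*m > 12)))) && ((!(3*h == 4 && 3*d + 3*m < -1)) ==> ((m < g + 5 ==> (((2*g > 2 || d == -9) ==> (m == 2 && 2*d + g > 13)) && ((!(2*g > 2 || d == -9)) ==> (m == 2 && 2*d + 4*m > 12)))) && ((!(m < g + 5)) ==> (((2*g > 2 || d == -9) ==> (4*h == 2 && g + h > 13)) && ((!(2*g > 2 || d == -9)) ==> (4*h == 2 && 17*h > 12))))))
Answer: WP = ((3*h == 4 && 3*d + 3*m < -1) ==> (((2*g > 2 || d == -9) ==> (m == 2 && g + h > 13)) && ((!(2*g > 2 || d == -9)) ==> (m == 2 && h + 4*m > 12)))) && ((!(3*h == 4 && 3*d + 3*m < -1)) ==> ((m < g + 5 ==> (((2*g > 2 || d == -9) ==> (m == 2 && 2*d + g > 13)) && ((!(2*g > 2 || d == -9)) ==> (m == 2 && 2*d + 4*m > 12)))) && ((!(m < g + 5)) ==> (((2*g > 2 || d == -9) ==> (4*h == 2 && g + h > 13)) && ((!(2*g > 2 || d == -9)) ==> (4*h == 2 && 17*h > 12))))))


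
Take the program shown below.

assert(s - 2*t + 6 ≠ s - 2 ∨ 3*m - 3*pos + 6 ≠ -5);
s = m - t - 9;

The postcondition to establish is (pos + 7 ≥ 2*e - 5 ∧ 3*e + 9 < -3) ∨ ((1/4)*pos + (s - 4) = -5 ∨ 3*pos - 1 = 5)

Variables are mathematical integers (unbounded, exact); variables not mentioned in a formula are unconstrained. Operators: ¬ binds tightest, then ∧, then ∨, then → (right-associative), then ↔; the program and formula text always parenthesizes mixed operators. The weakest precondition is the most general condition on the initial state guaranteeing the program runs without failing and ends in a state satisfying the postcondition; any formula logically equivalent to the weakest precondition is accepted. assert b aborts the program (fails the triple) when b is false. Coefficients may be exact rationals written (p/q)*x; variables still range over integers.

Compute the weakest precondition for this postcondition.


Working backward. After the program, the postcondition (pos + 7 ≥ 2*e - 5 ∧ 3*e + 9 < -3) ∨ ((1/4)*pos + (s - 4) = -5 ∨ 3*pos - 1 = 5) must hold; in canonical form it is (pos ≥ 2*e - 12 ∧ 3*e < -12) ∨ (1/4)*pos + s = -1 ∨ 3*pos = 6.
Before s := m - t - 9: (pos ≥ 2*e - 12 ∧ 3*e < -12) ∨ m + (1/4)*pos = t + 8 ∨ 3*pos = 6
Before assert s - 2*t + 6 ≠ s - 2 ∨ 3*m - 3*pos + 6 ≠ -5: (2*t ≠ 8 ∨ 3*m ≠ 3*pos - 11) ∧ ((pos ≥ 2*e - 12 ∧ 3*e < -12) ∨ m + (1/4)*pos = t + 8 ∨ 3*pos = 6)
Answer: WP = (2*t ≠ 8 ∨ 3*m ≠ 3*pos - 11) ∧ ((pos ≥ 2*e - 12 ∧ 3*e < -12) ∨ m + (1/4)*pos = t + 8 ∨ 3*pos = 6)


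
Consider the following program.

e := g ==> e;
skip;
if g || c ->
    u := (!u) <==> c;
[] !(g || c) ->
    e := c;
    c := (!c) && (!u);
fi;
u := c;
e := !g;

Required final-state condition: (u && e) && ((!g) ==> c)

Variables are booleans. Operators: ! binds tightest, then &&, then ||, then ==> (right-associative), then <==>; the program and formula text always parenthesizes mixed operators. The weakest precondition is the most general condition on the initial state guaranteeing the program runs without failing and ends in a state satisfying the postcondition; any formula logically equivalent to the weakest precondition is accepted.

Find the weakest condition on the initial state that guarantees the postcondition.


Working backward. After the program, the postcondition (u && e) && ((!g) ==> c) must hold; in canonical form it is u && e && ((!g) ==> c).
Before e := !g: u && (!g) && ((!g) ==> c)
Before u := c: c && (!g) && ((!g) ==> c)
Then branch requires c && (!g) && ((!g) ==> c); else branch requires (!c) && (!u) && (!g) && ((!g) ==> ((!c) && (!u))).
Before the if: ((g || c) ==> (c && (!g) && ((!g) ==> c))) && ((!(g || c)) ==> ((!c) && (!u) && (!g) && ((!g) ==> ((!c) && (!u)))))
Before skip: ((g || c) ==> (c && (!g) && ((!g) ==> c))) && ((!(g || c)) ==> ((!c) && (!u) && (!g) && ((!g) ==> ((!c) && (!u)))))
Before e := g ==> e: ((g || c) ==> (c && (!g) && ((!g) ==> c))) && ((!(g || c)) ==> ((!c) && (!u) && (!g) && ((!g) ==> ((!c) && (!u)))))
Answer: WP = ((g || c) ==> (c && (!g) && ((!g) ==> c))) && ((!(g || c)) ==> ((!c) && (!u) && (!g) && ((!g) ==> ((!c) && (!u)))))


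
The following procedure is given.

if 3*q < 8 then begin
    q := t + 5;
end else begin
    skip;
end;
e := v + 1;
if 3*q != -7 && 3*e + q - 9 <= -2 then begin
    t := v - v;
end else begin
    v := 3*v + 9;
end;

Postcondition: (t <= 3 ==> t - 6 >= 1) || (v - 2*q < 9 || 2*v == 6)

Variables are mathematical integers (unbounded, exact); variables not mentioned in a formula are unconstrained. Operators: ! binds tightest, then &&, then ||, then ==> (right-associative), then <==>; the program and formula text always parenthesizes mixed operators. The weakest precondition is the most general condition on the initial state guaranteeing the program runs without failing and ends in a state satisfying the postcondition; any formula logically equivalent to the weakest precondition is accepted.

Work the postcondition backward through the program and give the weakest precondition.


Working backward. After the program, the postcondition (t <= 3 ==> t - 6 >= 1) || (v - 2*q < 9 || 2*v == 6) must hold; in canonical form it is (t <= 3 ==> t >= 7) || v < 2*q + 9 || 2*v == 6.
Then branch requires v < 2*q + 9 || 2*v == 6; else branch requires (t <= 3 ==> t >= 7) || 3*v < 2*q || 6*v == -12.
Before the if: ((3*q != -7 && 3*e + q <= 7) ==> (v < 2*q + 9 || 2*v == 6)) && ((!(3*q != -7 && 3*e + q <= 7)) ==> ((t <= 3 ==> t >= 7) || 3*v < 2*q || 6*v == -12))
Before e := v + 1: ((3*q != -7 && q + 3*v <= 4) ==> (v < 2*q + 9 || 2*v == 6)) && ((!(3*q != -7 && q + 3*v <= 4)) ==> ((t <= 3 ==> t >= 7) || 3*v < 2*q || 6*v == -12))
Then branch requires ((3*t != -22 && t + 3*v <= -1) ==> (v < 2*t + 19 || 2*v == 6)) && ((!(3*t != -22 && t + 3*v <= -1)) ==> ((t <= 3 ==> t >= 7) || 3*v < 2*t + 10 || 6*v == -12)); else branch requires ((3*q != -7 && q + 3*v <= 4) ==> (v < 2*q + 9 || 2*v == 6)) && ((!(3*q != -7 && q + 3*v <= 4)) ==> ((t <= 3 ==> t >= 7) || 3*v < 2*q || 6*v == -12)).
Before the if: (3*q < 8 ==> (((3*t != -22 && t + 3*v <= -1) ==> (v < 2*t + 19 || 2*v == 6)) && ((!(3*t != -22 && t + 3*v <= -1)) ==> ((t <= 3 ==> t >= 7) || 3*v < 2*t + 10 || 6*v == -12)))) && ((!(3*q < 8)) ==> (((3*q != -7 && q + 3*v <= 4) ==> (v < 2*q + 9 || 2*v == 6)) && ((!(3*q != -7 && q + 3*v <= 4)) ==> ((t <= 3 ==> t >= 7) || 3*v < 2*q || 6*v == -12))))
Answer: WP = (3*q < 8 ==> (((3*t != -22 && t + 3*v <= -1) ==> (v < 2*t + 19 || 2*v == 6)) && ((!(3*t != -22 && t + 3*v <= -1)) ==> ((t <= 3 ==> t >= 7) || 3*v < 2*t + 10 || 6*v == -12)))) && ((!(3*q < 8)) ==> (((3*q != -7 && q + 3*v <= 4) ==> (v < 2*q + 9 || 2*v == 6)) && ((!(3*q != -7 && q + 3*v <= 4)) ==> ((t <= 3 ==> t >= 7) || 3*v < 2*q || 6*v == -12))))


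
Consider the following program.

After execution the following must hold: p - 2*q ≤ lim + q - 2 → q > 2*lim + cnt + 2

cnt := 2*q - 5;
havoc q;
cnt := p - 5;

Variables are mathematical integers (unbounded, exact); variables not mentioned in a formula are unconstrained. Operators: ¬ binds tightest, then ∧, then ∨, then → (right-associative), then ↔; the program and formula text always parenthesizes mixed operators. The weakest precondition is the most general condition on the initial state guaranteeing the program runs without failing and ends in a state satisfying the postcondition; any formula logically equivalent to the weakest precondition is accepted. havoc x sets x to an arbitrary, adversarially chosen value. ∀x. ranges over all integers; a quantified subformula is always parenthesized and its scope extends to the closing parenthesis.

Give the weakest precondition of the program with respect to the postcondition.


Working backward. After the program, the postcondition p - 2*q ≤ lim + q - 2 → q > 2*lim + cnt + 2 must hold; in canonical form it is p ≤ lim + 3*q - 2 → q > cnt + 2*lim + 2.
Before cnt := p - 5: p ≤ lim + 3*q - 2 → q > 2*lim + p - 3
Before havoc q: ∀q_1. (p ≤ lim + 3*q_1 - 2 → q_1 > 2*lim + p - 3)
Before cnt := 2*q - 5: ∀q_1. (p ≤ lim + 3*q_1 - 2 → q_1 > 2*lim + p - 3)
Answer: WP = ∀q_1. (p ≤ lim + 3*q_1 - 2 → q_1 > 2*lim + p - 3)


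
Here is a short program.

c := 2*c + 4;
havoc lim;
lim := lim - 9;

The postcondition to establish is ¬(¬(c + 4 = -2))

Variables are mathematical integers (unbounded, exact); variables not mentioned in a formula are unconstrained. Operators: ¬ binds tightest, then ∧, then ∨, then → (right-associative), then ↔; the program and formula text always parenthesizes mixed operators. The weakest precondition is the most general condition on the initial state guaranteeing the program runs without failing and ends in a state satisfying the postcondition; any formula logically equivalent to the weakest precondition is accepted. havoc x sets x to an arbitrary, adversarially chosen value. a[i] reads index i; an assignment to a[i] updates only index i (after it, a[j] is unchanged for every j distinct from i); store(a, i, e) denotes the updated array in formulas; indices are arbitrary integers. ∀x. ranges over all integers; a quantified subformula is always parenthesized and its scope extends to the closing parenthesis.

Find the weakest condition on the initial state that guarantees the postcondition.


Working backward. After the program, the postcondition ¬(¬(c + 4 = -2)) must hold; in canonical form it is c = -6.
Before lim := lim - 9: c = -6
Before havoc lim: c = -6
Before c := 2*c + 4: 2*c = -10
Answer: WP = 2*c = -10


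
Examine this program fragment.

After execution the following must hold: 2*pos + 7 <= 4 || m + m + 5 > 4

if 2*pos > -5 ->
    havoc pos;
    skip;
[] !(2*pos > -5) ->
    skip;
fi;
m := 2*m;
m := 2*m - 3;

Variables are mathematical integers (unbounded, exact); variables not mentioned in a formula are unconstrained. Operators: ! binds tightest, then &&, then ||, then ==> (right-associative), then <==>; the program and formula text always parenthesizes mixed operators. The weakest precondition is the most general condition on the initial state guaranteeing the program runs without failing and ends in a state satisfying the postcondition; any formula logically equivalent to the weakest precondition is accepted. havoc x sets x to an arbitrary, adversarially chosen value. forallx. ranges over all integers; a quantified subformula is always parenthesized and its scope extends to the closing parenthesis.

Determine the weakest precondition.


Working backward. After the program, the postcondition 2*pos + 7 <= 4 || m + m + 5 > 4 must hold; in canonical form it is 2*pos <= -3 || 2*m > -1.
Before m := 2*m - 3: 2*pos <= -3 || 4*m > 5
Before m := 2*m: 2*pos <= -3 || 8*m > 5
Then branch requires forall pos_1. (2*pos_1 <= -3 || 8*m > 5); else branch requires 2*pos <= -3 || 8*m > 5.
Before the if: (2*pos > -5 ==> (forall pos_1. (2*pos_1 <= -3 || 8*m > 5))) && ((!(2*pos > -5)) ==> (2*pos <= -3 || 8*m > 5))
Answer: WP = (2*pos > -5 ==> (forall pos_1. (2*pos_1 <= -3 || 8*m > 5))) && ((!(2*pos > -5)) ==> (2*pos <= -3 || 8*m > 5))


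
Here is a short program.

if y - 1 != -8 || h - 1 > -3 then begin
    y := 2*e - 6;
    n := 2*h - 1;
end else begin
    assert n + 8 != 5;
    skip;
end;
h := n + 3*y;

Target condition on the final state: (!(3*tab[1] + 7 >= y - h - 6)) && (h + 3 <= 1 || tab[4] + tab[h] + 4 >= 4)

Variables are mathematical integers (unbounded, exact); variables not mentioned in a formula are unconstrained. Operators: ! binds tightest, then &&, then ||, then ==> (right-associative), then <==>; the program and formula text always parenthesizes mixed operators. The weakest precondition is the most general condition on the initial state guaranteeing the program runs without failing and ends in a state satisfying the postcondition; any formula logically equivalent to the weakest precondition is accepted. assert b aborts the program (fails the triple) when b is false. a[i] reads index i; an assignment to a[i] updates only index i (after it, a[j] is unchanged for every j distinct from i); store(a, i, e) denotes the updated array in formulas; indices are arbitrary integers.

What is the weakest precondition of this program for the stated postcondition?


Working backward. After the program, the postcondition (!(3*tab[1] + 7 >= y - h - 6)) && (h + 3 <= 1 || tab[4] + tab[h] + 4 >= 4) must hold; in canonical form it is (!(3*tab[1] + h >= y - 13)) && (h <= -2 || tab[4] + tab[h] >= 0).
Before h := n + 3*y: (!(3*tab[1] + n + 2*y >= -13)) && (n + 3*y <= -2 || tab[n + 3*y] + tab[4] >= 0)
Then branch requires (!(3*tab[1] + 4*e + 2*h >= 0)) && (6*e + 2*h <= 17 || tab[4] + tab[6*e + 2*h - 19] >= 0); else branch requires n != -3 && (!(3*tab[1] + n + 2*y >= -13)) && (n + 3*y <= -2 || tab[n + 3*y] + tab[4] >= 0).
Before the if: ((y != -7 || h > -2) ==> ((!(3*tab[1] + 4*e + 2*h >= 0)) && (6*e + 2*h <= 17 || tab[4] + tab[6*e + 2*h - 19] >= 0))) && ((!(y != -7 || h > -2)) ==> (n != -3 && (!(3*tab[1] + n + 2*y >= -13)) && (n + 3*y <= -2 || tab[n + 3*y] + tab[4] >= 0)))
Answer: WP = ((y != -7 || h > -2) ==> ((!(3*tab[1] + 4*e + 2*h >= 0)) && (6*e + 2*h <= 17 || tab[4] + tab[6*e + 2*h - 19] >= 0))) && ((!(y != -7 || h > -2)) ==> (n != -3 && (!(3*tab[1] + n + 2*y >= -13)) && (n + 3*y <= -2 || tab[n + 3*y] + tab[4] >= 0)))


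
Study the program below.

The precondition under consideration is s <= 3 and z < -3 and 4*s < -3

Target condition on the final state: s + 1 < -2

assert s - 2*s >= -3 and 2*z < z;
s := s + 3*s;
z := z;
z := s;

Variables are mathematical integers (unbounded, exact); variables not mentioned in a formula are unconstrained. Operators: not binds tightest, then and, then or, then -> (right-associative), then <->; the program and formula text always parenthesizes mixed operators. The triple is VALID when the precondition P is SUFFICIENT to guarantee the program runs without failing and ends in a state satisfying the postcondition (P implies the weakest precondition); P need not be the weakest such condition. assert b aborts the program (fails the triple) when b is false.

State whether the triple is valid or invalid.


Working backward. After the program, the postcondition s + 1 < -2 must hold; in canonical form it is s < -3.
Before z := s: s < -3
Before z := z: s < -3
Before s := s + 3*s: 4*s < -3
Before assert s - 2*s >= -3 and 2*z < z: s <= 3 and z < 0 and 4*s < -3
The weakest precondition is s <= 3 and z < 0 and 4*s < -3.
Check whether s <= 3 and z < -3 and 4*s < -3 implies it.
Every state satisfying the precondition satisfies the weakest precondition: the implication holds.
Answer: valid


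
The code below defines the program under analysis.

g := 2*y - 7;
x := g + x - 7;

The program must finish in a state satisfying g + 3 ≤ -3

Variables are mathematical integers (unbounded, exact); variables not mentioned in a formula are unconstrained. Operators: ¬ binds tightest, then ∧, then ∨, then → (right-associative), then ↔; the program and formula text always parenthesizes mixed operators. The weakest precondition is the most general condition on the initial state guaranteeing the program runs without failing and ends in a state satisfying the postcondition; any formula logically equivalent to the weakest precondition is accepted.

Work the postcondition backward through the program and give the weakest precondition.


Working backward. After the program, the postcondition g + 3 ≤ -3 must hold; in canonical form it is g ≤ -6.
Before x := g + x - 7: g ≤ -6
Before g := 2*y - 7: 2*y ≤ 1
Answer: WP = 2*y ≤ 1


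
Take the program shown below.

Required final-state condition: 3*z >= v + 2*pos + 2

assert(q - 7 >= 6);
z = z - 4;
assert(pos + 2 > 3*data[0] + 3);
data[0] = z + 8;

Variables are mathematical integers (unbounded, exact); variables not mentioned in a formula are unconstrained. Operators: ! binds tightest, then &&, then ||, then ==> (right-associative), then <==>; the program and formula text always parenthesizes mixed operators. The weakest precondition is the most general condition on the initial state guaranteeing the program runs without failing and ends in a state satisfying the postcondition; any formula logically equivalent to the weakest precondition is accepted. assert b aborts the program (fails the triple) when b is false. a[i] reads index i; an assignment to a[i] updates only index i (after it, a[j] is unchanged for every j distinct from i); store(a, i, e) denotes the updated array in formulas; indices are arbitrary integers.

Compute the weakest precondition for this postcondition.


Working backward. After the program, the postcondition 3*z >= v + 2*pos + 2 must hold; in canonical form it is 3*z >= 2*pos + v + 2.
Before data[0] := z + 8: 3*z >= 2*pos + v + 2
Before assert pos + 2 > 3*data[0] + 3: pos > 3*data[0] + 1 && 3*z >= 2*pos + v + 2
Before z := z - 4: pos > 3*data[0] + 1 && 3*z >= 2*pos + v + 14
Before assert q - 7 >= 6: q >= 13 && pos > 3*data[0] + 1 && 3*z >= 2*pos + v + 14
Answer: WP = q >= 13 && pos > 3*data[0] + 1 && 3*z >= 2*pos + v + 14


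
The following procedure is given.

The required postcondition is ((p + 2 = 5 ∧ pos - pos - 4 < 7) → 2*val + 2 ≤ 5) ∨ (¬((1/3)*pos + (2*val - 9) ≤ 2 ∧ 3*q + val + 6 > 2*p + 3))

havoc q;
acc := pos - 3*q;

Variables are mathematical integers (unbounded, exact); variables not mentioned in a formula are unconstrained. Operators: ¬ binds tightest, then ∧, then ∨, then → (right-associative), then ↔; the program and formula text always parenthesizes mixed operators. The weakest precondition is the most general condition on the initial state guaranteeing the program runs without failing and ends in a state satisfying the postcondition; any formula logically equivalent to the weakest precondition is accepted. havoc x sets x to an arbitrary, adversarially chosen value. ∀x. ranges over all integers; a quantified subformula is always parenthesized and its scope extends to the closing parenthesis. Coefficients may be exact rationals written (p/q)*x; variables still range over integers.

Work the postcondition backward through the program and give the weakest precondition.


Working backward. After the program, the postcondition ((p + 2 = 5 ∧ pos - pos - 4 < 7) → 2*val + 2 ≤ 5) ∨ (¬((1/3)*pos + (2*val - 9) ≤ 2 ∧ 3*q + val + 6 > 2*p + 3)) must hold; in canonical form it is (p = 3 → 2*val ≤ 3) ∨ (¬((1/3)*pos + 2*val ≤ 11 ∧ 3*q + val > 2*p - 3)).
Before acc := pos - 3*q: (p = 3 → 2*val ≤ 3) ∨ (¬((1/3)*pos + 2*val ≤ 11 ∧ 3*q + val > 2*p - 3))
Before havoc q: ∀q_1. ((p = 3 → 2*val ≤ 3) ∨ (¬((1/3)*pos + 2*val ≤ 11 ∧ 3*q_1 + val > 2*p - 3)))
Answer: WP = ∀q_1. ((p = 3 → 2*val ≤ 3) ∨ (¬((1/3)*pos + 2*val ≤ 11 ∧ 3*q_1 + val > 2*p - 3)))


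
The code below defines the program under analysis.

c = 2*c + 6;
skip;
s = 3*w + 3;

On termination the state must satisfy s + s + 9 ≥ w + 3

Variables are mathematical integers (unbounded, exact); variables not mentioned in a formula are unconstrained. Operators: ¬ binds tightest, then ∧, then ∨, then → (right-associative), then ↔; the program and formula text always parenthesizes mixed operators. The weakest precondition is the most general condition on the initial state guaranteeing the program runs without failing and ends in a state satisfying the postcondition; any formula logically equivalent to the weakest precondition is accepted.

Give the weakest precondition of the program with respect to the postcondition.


Working backward. After the program, the postcondition s + s + 9 ≥ w + 3 must hold; in canonical form it is 2*s ≥ w - 6.
Before s := 3*w + 3: 5*w ≥ -12
Before skip: 5*w ≥ -12
Before c := 2*c + 6: 5*w ≥ -12
Answer: WP = 5*w ≥ -12


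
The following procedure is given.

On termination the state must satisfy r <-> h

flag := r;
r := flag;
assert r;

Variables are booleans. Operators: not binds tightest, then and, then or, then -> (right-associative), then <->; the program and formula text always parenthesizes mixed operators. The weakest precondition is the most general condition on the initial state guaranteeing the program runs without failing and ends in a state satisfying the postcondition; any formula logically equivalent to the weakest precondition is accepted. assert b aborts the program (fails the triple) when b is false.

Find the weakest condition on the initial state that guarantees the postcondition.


Working backward. After the program, r <-> h must hold.
Before assert r: r and (r <-> h)
Before r := flag: flag and (flag <-> h)
Before flag := r: r and (r <-> h)
Answer: WP = r and (r <-> h)


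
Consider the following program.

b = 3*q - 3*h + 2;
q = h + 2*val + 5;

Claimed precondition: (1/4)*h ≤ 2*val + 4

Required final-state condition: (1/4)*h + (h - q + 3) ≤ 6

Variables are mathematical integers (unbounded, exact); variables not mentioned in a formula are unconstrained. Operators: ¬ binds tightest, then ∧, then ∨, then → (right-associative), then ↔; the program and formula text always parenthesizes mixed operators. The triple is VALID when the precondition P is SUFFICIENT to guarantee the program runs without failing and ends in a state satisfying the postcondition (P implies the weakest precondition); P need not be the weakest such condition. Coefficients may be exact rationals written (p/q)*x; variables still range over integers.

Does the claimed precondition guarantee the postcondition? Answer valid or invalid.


Working backward. After the program, the postcondition (1/4)*h + (h - q + 3) ≤ 6 must hold; in canonical form it is (5/4)*h ≤ q + 3.
Before q := h + 2*val + 5: (1/4)*h ≤ 2*val + 8
Before b := 3*q - 3*h + 2: (1/4)*h ≤ 2*val + 8
The weakest precondition is (1/4)*h ≤ 2*val + 8.
Check whether (1/4)*h ≤ 2*val + 4 implies it.
Every state satisfying the precondition satisfies the weakest precondition: the implication holds.
Answer: valid
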